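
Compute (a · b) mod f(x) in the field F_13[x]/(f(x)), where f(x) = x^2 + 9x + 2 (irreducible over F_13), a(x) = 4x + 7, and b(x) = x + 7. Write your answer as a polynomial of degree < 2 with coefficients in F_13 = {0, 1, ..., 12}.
a · b ≡ 12x + 2 (mod f(x))

Multiply in F_13[x]: a(x)·b(x) = (4x + 7)·(x + 7) = 4x^2 + 9x + 10. This has degree ≥ 2, so divide by f(x) over F_13: 4x^2 + 9x + 10 = (4)·(x^2 + 9x + 2) + (12x + 2). Hence a·b ≡ 12x + 2 (mod f). (F_13[x]/(f) is a field with 13^2 = 169 elements since f is irreducible of degree 2.)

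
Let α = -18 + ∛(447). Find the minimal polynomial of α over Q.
m_α(x) = x^3 + 54x^2 + 972x + 5385

Set β = α + 18 = ∛(447), so β^3 = 447. Then (α + 18)^3 - 447 = 0, i.e. α is a root of g(x) = (x + 18)^3 - 447 = x^3 + 54x^2 + 972x + 5385. Since g(x) = h(x + 18) where h(x) = x^3 - 447, and h is irreducible over Q (because 447 is not a perfect cube, so h has no rational root, and a monic cubic with no rational root is irreducible), g is also irreducible (irreducibility is preserved under the substitution x → x + 18). Hence m_α(x) = x^3 + 54x^2 + 972x + 5385.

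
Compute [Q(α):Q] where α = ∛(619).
[Q(α):Q] = 3

The minimal polynomial of α is x^3 - 619, irreducible over Q since 619 is not a perfect cube (so x^3 - 619 has no rational root). Hence [Q(α):Q] = deg(m_α) = 3.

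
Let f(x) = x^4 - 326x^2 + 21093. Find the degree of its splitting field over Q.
[K : Q] = 4

Solving the quadratic in x^2: x^2 = (326 ± √(326^2 - 4·21093))/2 = (326 ± √21904)/2 = (326 ± 148)/2, giving x^2 = 89 or x^2 = 237. So f(x) = (x^2 - 89)(x^2 - 237) and the roots of f are ±√89, ±√237. Hence the splitting field is K = Q(√89, √237). Since 89 and 237 are distinct squarefree integers > 1, their product 21093 is not a perfect square, so √237 ∉ Q(√89). By the tower law [K:Q] = [Q(√89,√237):Q(√89)] · [Q(√89):Q] = 2 · 2 = 4.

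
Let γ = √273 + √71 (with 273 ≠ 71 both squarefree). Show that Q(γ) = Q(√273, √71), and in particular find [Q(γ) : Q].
[Q(γ) : Q] = 4 (equivalently, Q(γ) = Q(√273, √71))

Obviously Q(γ) ⊆ Q(√273, √71), and [Q(√273, √71):Q] = 4 (since 273, 71 are distinct squarefree integers > 1 with 19383 not a perfect square). To show equality we compute the minimal polynomial of γ. From γ = √273 + √71: γ^2 = 273 + 2√(19383) + 71 = 344 + 2√(19383), so γ^2 - 344 = 2√(19383); squaring, (γ^2 - 344)^2 = 4·19383, i.e. γ^4 - 688γ^2 + 118336 - 77532 = 0, i.e. γ^4 - 688γ^2 + 40804 = 0. So γ is a root of x^4 - 688x^2 + 40804. This polynomial is irreducible over Q: it has no rational root (each ±√273 ± √71 is irrational), and any factorization into two quadratics over Q would force √(19383) ∈ Q (pairing opposite roots) or √273, √71 ∈ Q (other pairings), all impossible. Hence [Q(γ):Q] = 4 = [Q(√273, √71):Q], so Q(γ) = Q(√273, √71).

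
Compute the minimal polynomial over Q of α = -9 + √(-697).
m_α(x) = x^2 + 18x + 778

From α + 9 = √(-697), squaring gives (α + 9)^2 = -697, i.e. α^2 + 18α + 81 = -697, so α^2 + 18α + 778 = 0. The discriminant of x^2 + 18x + 778 is (18)^2 - 4·(778) = 324 - 3112 = -2788, and 4·(-697) is not a perfect square in Q since -697 is squarefree and ≠ 1. Hence x^2 + 18x + 778 is irreducible over Q and is the minimal polynomial of α.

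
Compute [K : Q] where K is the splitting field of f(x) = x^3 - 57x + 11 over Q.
[K : Q] = 6

By the rational root test, any rational root of the monic integer polynomial f(x) = x^3 - 57x + 11 must be an integer dividing the constant term 11, i.e. one of ±{1, 11}. Evaluating: f(1) = -45, f(-1) = 67, f(11) = 715, f(-11) = -693; none is 0, so f has no rational root and is therefore irreducible over Q (a cubic with no linear factor over a field is irreducible). For an irreducible cubic, the Galois group is A_3 or S_3 according as the discriminant disc(f) = -4a^3 - 27b^2 = -4·(-57)^3 - 27·(11)^2 = 737505 is or is not a square in Q. Here disc(f) = 737505 is not a perfect square in Q, so the Galois group of f over Q is not contained in A_3 and must be all of S_3. The splitting field has degree |S_3| = 6 over Q, so [K : Q] = 6.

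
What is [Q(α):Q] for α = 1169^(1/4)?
[Q(α):Q] = 4

α is a root of x^4 - 1169. By Eisenstein's criterion at the prime p = 7 (which divides the constant term 1169 but p^2 = 49 does not, since 1169 is squarefree), x^4 - 1169 is irreducible over Q. Hence [Q(α):Q] = 4.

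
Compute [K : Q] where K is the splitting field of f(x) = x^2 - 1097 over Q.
[K : Q] = 2

f(x) = x^2 - 1097 factors as (x - √1097)(x + √1097). The splitting field is K = Q(√1097). Since 1097 is squarefree and > 1, it is not a perfect square, so x^2 - 1097 is irreducible over Q and [Q(√1097) : Q] = 2. Hence [K : Q] = 2.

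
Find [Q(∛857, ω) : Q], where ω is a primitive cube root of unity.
[Q(∛857, ω) : Q] = 6

[Q(∛857):Q] = 3 (min poly x^3 - 857, irreducible since 857 is not a perfect cube). [Q(ω):Q] = 2 (min poly x^2 + x + 1). Since Q(∛857) ⊂ R and ω ∉ R, we have ω ∉ Q(∛857), so x^2 + x + 1 remains irreducible over Q(∛857) and [Q(∛857, ω) : Q(∛857)] = 2. By the tower law, [Q(∛857, ω) : Q] = 3 · 2 = 6. (In fact Q(∛857, ω) is the splitting field of x^3 - 857 over Q.)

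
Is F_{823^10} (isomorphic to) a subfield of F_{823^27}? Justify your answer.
No: F_{823^10} is not a subfield of F_{823^27}

F_{p^m} embeds in F_{p^n} iff m | n. Here 10 ∤ 27 (since 27 = 2·10 + 7 with remainder 7 ≠ 0), so F_{823^10} is not a subfield of F_{823^27}. Equivalently: if it were, the tower law would give 10 = [F_{823^10}:F_823] dividing [F_{823^27}:F_823] = 27, contradiction.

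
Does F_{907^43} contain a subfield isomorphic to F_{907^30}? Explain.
No: F_{907^30} is not a subfield of F_{907^43}

F_{p^m} embeds in F_{p^n} iff m | n. Here 30 ∤ 43 (since 43 = 1·30 + 13 with remainder 13 ≠ 0), so F_{907^30} is not a subfield of F_{907^43}. Equivalently: if it were, the tower law would give 30 = [F_{907^30}:F_907] dividing [F_{907^43}:F_907] = 43, contradiction.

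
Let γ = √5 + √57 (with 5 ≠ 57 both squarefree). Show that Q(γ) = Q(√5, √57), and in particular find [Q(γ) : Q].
[Q(γ) : Q] = 4 (equivalently, Q(γ) = Q(√5, √57))

Obviously Q(γ) ⊆ Q(√5, √57), and [Q(√5, √57):Q] = 4 (since 5, 57 are distinct squarefree integers > 1 with 285 not a perfect square). To show equality we compute the minimal polynomial of γ. From γ = √5 + √57: γ^2 = 5 + 2√(285) + 57 = 62 + 2√(285), so γ^2 - 62 = 2√(285); squaring, (γ^2 - 62)^2 = 4·285, i.e. γ^4 - 124γ^2 + 3844 - 1140 = 0, i.e. γ^4 - 124γ^2 + 2704 = 0. So γ is a root of x^4 - 124x^2 + 2704. This polynomial is irreducible over Q: it has no rational root (each ±√5 ± √57 is irrational), and any factorization into two quadratics over Q would force √(285) ∈ Q (pairing opposite roots) or √5, √57 ∈ Q (other pairings), all impossible. Hence [Q(γ):Q] = 4 = [Q(√5, √57):Q], so Q(γ) = Q(√5, √57).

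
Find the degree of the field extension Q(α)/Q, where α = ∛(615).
[Q(α):Q] = 3

The minimal polynomial of α is x^3 - 615, irreducible over Q since 615 is not a perfect cube (so x^3 - 615 has no rational root). Hence [Q(α):Q] = deg(m_α) = 3.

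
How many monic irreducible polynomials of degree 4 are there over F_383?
There are 5379379008 monic irreducible polynomials of degree 4 over F_383

Each element of F_{383^4} that lies in no proper subfield is a root of exactly one monic irreducible of degree 4 over F_383, and each such polynomial has 4 distinct roots in F_{383^4}. By Möbius inversion the count is N_383(4) = (1/4) Σ_{d|4} μ(4/d) · 383^d = (1/4)(μ(4)·383^1 + μ(2)·383^2 + μ(1)·383^4) = 21517516032/4 = 5379379008.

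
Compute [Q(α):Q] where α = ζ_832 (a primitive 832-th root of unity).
[Q(α):Q] = 384

The minimal polynomial of ζ_832 over Q is the 832-th cyclotomic polynomial Φ_832(x), which is irreducible over Q and has degree φ(832) = 384. Hence [Q(α):Q] = φ(832) = 384.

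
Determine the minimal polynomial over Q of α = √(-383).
m_α(x) = x^2 + 383

α satisfies α^2 + 383 = 0, so x^2 + 383 annihilates α. Since d = -383 is squarefree and ≠ 1, it is not a perfect square in Q, so x^2 + 383 has no rational root and is therefore irreducible over Q (a degree-2 polynomial over a field is irreducible iff it has no root). Hence m_α(x) = x^2 + 383.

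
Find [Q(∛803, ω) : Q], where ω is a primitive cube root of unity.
[Q(∛803, ω) : Q] = 6

[Q(∛803):Q] = 3 (min poly x^3 - 803, irreducible since 803 is not a perfect cube). [Q(ω):Q] = 2 (min poly x^2 + x + 1). Since Q(∛803) ⊂ R and ω ∉ R, we have ω ∉ Q(∛803), so x^2 + x + 1 remains irreducible over Q(∛803) and [Q(∛803, ω) : Q(∛803)] = 2. By the tower law, [Q(∛803, ω) : Q] = 3 · 2 = 6. (In fact Q(∛803, ω) is the splitting field of x^3 - 803 over Q.)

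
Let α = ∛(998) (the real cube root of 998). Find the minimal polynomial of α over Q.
m_α(x) = x^3 - 998

α satisfies α^3 = 998, so x^3 - 998 annihilates α. By the rational root test, a rational root p/q (in lowest terms) of x^3 - 998 would satisfy p^3 = 998 q^3, forcing q = 1 and p^3 = 998; but 998 is not a perfect cube, contradiction. A monic cubic over Q with no rational root is irreducible (any nontrivial factorization would include a linear factor). Hence x^3 - 998 is the minimal polynomial of α, and in particular [Q(α):Q] = 3.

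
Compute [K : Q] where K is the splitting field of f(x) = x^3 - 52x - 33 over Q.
[K : Q] = 6

By the rational root test, any rational root of the monic integer polynomial f(x) = x^3 - 52x - 33 must be an integer dividing the constant term -33, i.e. one of ±{1, 3, 11, 33}. Evaluating: f(1) = -84, f(-1) = 18, f(3) = -162, f(-3) = 96, f(11) = 726, f(-11) = -792, f(33) = 34188, f(-33) = -34254; none is 0, so f has no rational root and is therefore irreducible over Q (a cubic with no linear factor over a field is irreducible). For an irreducible cubic, the Galois group is A_3 or S_3 according as the discriminant disc(f) = -4a^3 - 27b^2 = -4·(-52)^3 - 27·(-33)^2 = 533029 is or is not a square in Q. Here disc(f) = 533029 is not a perfect square in Q, so the Galois group of f over Q is not contained in A_3 and must be all of S_3. The splitting field has degree |S_3| = 6 over Q, so [K : Q] = 6.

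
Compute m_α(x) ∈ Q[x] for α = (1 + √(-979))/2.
m_α(x) = x^2 - x + 245

From 2α - 1 = √(-979), squaring gives (2α - 1)^2 = -979, i.e. 4α^2 - 4α + 1 = -979, so α^2 - α + (1 + 979)/4 = 0. Since -979 ≡ 1 (mod 4), (1 + 979)/4 = 245 ∈ Z. The polynomial x^2 - x + 245 has discriminant 1 - 4·(245) = -979, which is not a perfect square in Q (d = -979 is squarefree and ≠ 1), so x^2 - x + 245 is irreducible over Q. It is the minimal polynomial of α.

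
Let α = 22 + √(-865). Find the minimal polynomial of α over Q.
m_α(x) = x^2 - 44x + 1349

From α - 22 = √(-865), squaring gives (α - 22)^2 = -865, i.e. α^2 - 44α + 484 = -865, so α^2 - 44α + 1349 = 0. The discriminant of x^2 - 44x + 1349 is (-44)^2 - 4·(1349) = 1936 - 5396 = -3460, and 4·(-865) is not a perfect square in Q since -865 is squarefree and ≠ 1. Hence x^2 - 44x + 1349 is irreducible over Q and is the minimal polynomial of α.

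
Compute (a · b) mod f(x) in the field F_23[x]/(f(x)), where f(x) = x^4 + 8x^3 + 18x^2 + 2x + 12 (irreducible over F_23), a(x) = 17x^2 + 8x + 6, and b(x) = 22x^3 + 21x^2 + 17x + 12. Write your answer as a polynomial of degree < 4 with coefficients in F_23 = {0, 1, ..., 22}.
a · b ≡ 5x^3 + 4x^2 + 7x + 2 (mod f(x))

Multiply in F_23[x]: a(x)·b(x) = (17x^2 + 8x + 6)·(22x^3 + 21x^2 + 17x + 12) = 6x^5 + 4x^4 + 14x^3 + 6x^2 + 14x + 3. This has degree ≥ 4, so divide by f(x) over F_23: 6x^5 + 4x^4 + 14x^3 + 6x^2 + 14x + 3 = (6x + 2)·(x^4 + 8x^3 + 18x^2 + 2x + 12) + (5x^3 + 4x^2 + 7x + 2). Hence a·b ≡ 5x^3 + 4x^2 + 7x + 2 (mod f). (F_23[x]/(f) is a field with 23^4 = 279841 elements since f is irreducible of degree 4.)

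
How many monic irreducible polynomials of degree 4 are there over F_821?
There are 113582648910 monic irreducible polynomials of degree 4 over F_821

Each element of F_{821^4} that lies in no proper subfield is a root of exactly one monic irreducible of degree 4 over F_821, and each such polynomial has 4 distinct roots in F_{821^4}. By Möbius inversion the count is N_821(4) = (1/4) Σ_{d|4} μ(4/d) · 821^d = (1/4)(μ(4)·821^1 + μ(2)·821^2 + μ(1)·821^4) = 454330595640/4 = 113582648910.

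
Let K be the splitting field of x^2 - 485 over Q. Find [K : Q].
[K : Q] = 2

f(x) = x^2 - 485 factors as (x - √485)(x + √485). The splitting field is K = Q(√485). Since 485 is squarefree and > 1, it is not a perfect square, so x^2 - 485 is irreducible over Q and [Q(√485) : Q] = 2. Hence [K : Q] = 2.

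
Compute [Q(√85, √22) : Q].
[Q(√85, √22) : Q] = 4

[Q(√85):Q] = 2 (min poly x^2 - 85, irreducible since 85 is squarefree > 1). For the top step, suppose √22 ∈ Q(√85), say √22 = c + d√85 with c, d ∈ Q. Squaring: 22 = c^2 + 85d^2 + 2cd√85. Since √85 ∉ Q this forces 2cd = 0. If d = 0 then √22 = c ∈ Q, contradicting 22 squarefree > 1. If c = 0 then 22 = 85d^2, so 85·22 = (85d)^2 is a perfect square in Q — but 85·22 = 1870 is not a perfect square (since 85 and 22 are distinct squarefree integers). Contradiction. Hence √22 ∉ Q(√85), so x^2 - 22 stays irreducible over Q(√85) and [Q(√85, √22) : Q(√85)] = 2. By the tower law, [Q(√85, √22) : Q] = 2 · 2 = 4.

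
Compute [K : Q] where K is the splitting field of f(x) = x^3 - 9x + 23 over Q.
[K : Q] = 6

By the rational root test, any rational root of the monic integer polynomial f(x) = x^3 - 9x + 23 must be an integer dividing the constant term 23, i.e. one of ±{1, 23}. Evaluating: f(1) = 15, f(-1) = 31, f(23) = 11983, f(-23) = -11937; none is 0, so f has no rational root and is therefore irreducible over Q (a cubic with no linear factor over a field is irreducible). For an irreducible cubic, the Galois group is A_3 or S_3 according as the discriminant disc(f) = -4a^3 - 27b^2 = -4·(-9)^3 - 27·(23)^2 = -11367 is or is not a square in Q. Here disc(f) = -11367 is not a perfect square in Q, so the Galois group of f over Q is not contained in A_3 and must be all of S_3. The splitting field has degree |S_3| = 6 over Q, so [K : Q] = 6.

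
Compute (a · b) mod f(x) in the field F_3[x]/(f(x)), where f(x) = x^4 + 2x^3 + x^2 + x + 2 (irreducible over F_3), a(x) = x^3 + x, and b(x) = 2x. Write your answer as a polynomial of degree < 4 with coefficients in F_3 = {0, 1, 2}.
a · b ≡ 2x^3 + x + 2 (mod f(x))

Multiply in F_3[x]: a(x)·b(x) = (x^3 + x)·(2x) = 2x^4 + 2x^2. This has degree ≥ 4, so divide by f(x) over F_3: 2x^4 + 2x^2 = (2)·(x^4 + 2x^3 + x^2 + x + 2) + (2x^3 + x + 2). Hence a·b ≡ 2x^3 + x + 2 (mod f). (F_3[x]/(f) is a field with 3^4 = 81 elements since f is irreducible of degree 4.)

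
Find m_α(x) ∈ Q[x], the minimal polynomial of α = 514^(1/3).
m_α(x) = x^3 - 514

α satisfies α^3 = 514, so x^3 - 514 annihilates α. By the rational root test, a rational root p/q (in lowest terms) of x^3 - 514 would satisfy p^3 = 514 q^3, forcing q = 1 and p^3 = 514; but 514 is not a perfect cube, contradiction. A monic cubic over Q with no rational root is irreducible (any nontrivial factorization would include a linear factor). Hence x^3 - 514 is the minimal polynomial of α, and in particular [Q(α):Q] = 3.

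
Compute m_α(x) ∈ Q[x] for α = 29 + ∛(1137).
m_α(x) = x^3 - 87x^2 + 2523x - 25526

Set β = α - 29 = ∛(1137), so β^3 = 1137. Then (α - 29)^3 - 1137 = 0, i.e. α is a root of g(x) = (x - 29)^3 - 1137 = x^3 - 87x^2 + 2523x - 25526. Since g(x) = h(x - 29) where h(x) = x^3 - 1137, and h is irreducible over Q (because 1137 is not a perfect cube, so h has no rational root, and a monic cubic with no rational root is irreducible), g is also irreducible (irreducibility is preserved under the substitution x → x - 29). Hence m_α(x) = x^3 - 87x^2 + 2523x - 25526.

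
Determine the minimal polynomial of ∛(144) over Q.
m_α(x) = x^3 - 144

α satisfies α^3 = 144, so x^3 - 144 annihilates α. By the rational root test, a rational root p/q (in lowest terms) of x^3 - 144 would satisfy p^3 = 144 q^3, forcing q = 1 and p^3 = 144; but 144 is not a perfect cube, contradiction. A monic cubic over Q with no rational root is irreducible (any nontrivial factorization would include a linear factor). Hence x^3 - 144 is the minimal polynomial of α, and in particular [Q(α):Q] = 3.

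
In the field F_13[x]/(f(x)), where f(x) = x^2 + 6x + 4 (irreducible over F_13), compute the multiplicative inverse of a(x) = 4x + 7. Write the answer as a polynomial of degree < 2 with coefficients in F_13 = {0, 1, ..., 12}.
a(x)^(-1) ≡ 10x + 10 (mod f(x))

Since f is irreducible over F_13, F_13[x]/(f) is a field and a(x) ≠ 0 has an inverse. Apply the extended Euclidean algorithm to f(x) and a(x) in F_13[x]: f(x) = (10x + 10)·a(x) + (12). The last nonzero remainder is the constant 12 = gcd(f, a) in F_13. Back-substituting through the division chain expresses 12 = s(x)·a(x) + t(x)·f(x) with s(x) ≡ 3x + 3 (mod f), so (3x + 3)·a(x) ≡ 12 (mod f). Multiplying by 12^(-1) ≡ 12 in F_13 gives a(x)^(-1) ≡ 12·(3x + 3) ≡ 10x + 10 (mod f). Check: (4x + 7)·(10x + 10) = x^2 + 6x + 5 ≡ 1 (mod x^2 + 6x + 4).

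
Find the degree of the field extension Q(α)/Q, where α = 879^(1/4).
[Q(α):Q] = 4

α is a root of x^4 - 879. By Eisenstein's criterion at the prime p = 3 (which divides the constant term 879 but p^2 = 9 does not, since 879 is squarefree), x^4 - 879 is irreducible over Q. Hence [Q(α):Q] = 4.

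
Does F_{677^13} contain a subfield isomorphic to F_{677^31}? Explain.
No: F_{677^31} is not a subfield of F_{677^13}

F_{p^m} embeds in F_{p^n} iff m | n. Here 31 ∤ 13 (since 13 = 0·31 + 13 with remainder 13 ≠ 0), so F_{677^31} is not a subfield of F_{677^13}. Equivalently: if it were, the tower law would give 31 = [F_{677^31}:F_677] dividing [F_{677^13}:F_677] = 13, contradiction.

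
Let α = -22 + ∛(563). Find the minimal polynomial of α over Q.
m_α(x) = x^3 + 66x^2 + 1452x + 10085

Set β = α + 22 = ∛(563), so β^3 = 563. Then (α + 22)^3 - 563 = 0, i.e. α is a root of g(x) = (x + 22)^3 - 563 = x^3 + 66x^2 + 1452x + 10085. Since g(x) = h(x + 22) where h(x) = x^3 - 563, and h is irreducible over Q (because 563 is not a perfect cube, so h has no rational root, and a monic cubic with no rational root is irreducible), g is also irreducible (irreducibility is preserved under the substitution x → x + 22). Hence m_α(x) = x^3 + 66x^2 + 1452x + 10085.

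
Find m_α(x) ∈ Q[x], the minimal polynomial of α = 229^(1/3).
m_α(x) = x^3 - 229

α satisfies α^3 = 229, so x^3 - 229 annihilates α. By the rational root test, a rational root p/q (in lowest terms) of x^3 - 229 would satisfy p^3 = 229 q^3, forcing q = 1 and p^3 = 229; but 229 is not a perfect cube, contradiction. A monic cubic over Q with no rational root is irreducible (any nontrivial factorization would include a linear factor). Hence x^3 - 229 is the minimal polynomial of α, and in particular [Q(α):Q] = 3.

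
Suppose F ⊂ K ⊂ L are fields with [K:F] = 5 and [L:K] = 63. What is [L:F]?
[L:F] = 315

The tower law says that for any tower of field extensions F ⊂ K ⊂ L with finite degrees, [L:F] = [L:K] · [K:F]. Here this gives [L:F] = 63 · 5 = 315.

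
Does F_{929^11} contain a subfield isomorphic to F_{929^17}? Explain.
No: F_{929^17} is not a subfield of F_{929^11}

F_{p^m} embeds in F_{p^n} iff m | n. Here 17 ∤ 11 (since 11 = 0·17 + 11 with remainder 11 ≠ 0), so F_{929^17} is not a subfield of F_{929^11}. Equivalently: if it were, the tower law would give 17 = [F_{929^17}:F_929] dividing [F_{929^11}:F_929] = 11, contradiction.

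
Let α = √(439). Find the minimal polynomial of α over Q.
m_α(x) = x^2 - 439

α satisfies α^2 - 439 = 0, so x^2 - 439 annihilates α. Since d = 439 is squarefree and ≠ 1, it is not a perfect square in Q, so x^2 - 439 has no rational root and is therefore irreducible over Q (a degree-2 polynomial over a field is irreducible iff it has no root). Hence m_α(x) = x^2 - 439.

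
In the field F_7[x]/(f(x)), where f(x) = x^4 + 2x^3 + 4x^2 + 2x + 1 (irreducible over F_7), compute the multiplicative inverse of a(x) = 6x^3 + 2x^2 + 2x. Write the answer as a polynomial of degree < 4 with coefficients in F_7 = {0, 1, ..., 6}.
a(x)^(-1) ≡ 3x^3 + 5x^2 + x + 6 (mod f(x))

Since f is irreducible over F_7, F_7[x]/(f) is a field and a(x) ≠ 0 has an inverse. Apply the extended Euclidean algorithm to f(x) and a(x) in F_7[x]: f(x) = (6x + 3)·a(x) + (3x + 1);  a(x) = (2x^2 + 3)·(3x + 1) + (4). The last nonzero remainder is the constant 4 = gcd(f, a) in F_7. Back-substituting through the division chain expresses 4 = s(x)·a(x) + t(x)·f(x) with s(x) ≡ 5x^3 + 6x^2 + 4x + 3 (mod f), so (5x^3 + 6x^2 + 4x + 3)·a(x) ≡ 4 (mod f). Multiplying by 4^(-1) ≡ 2 in F_7 gives a(x)^(-1) ≡ 2·(5x^3 + 6x^2 + 4x + 3) ≡ 3x^3 + 5x^2 + x + 6 (mod f). Check: (6x^3 + 2x^2 + 2x)·(3x^3 + 5x^2 + x + 6) = 4x^6 + x^5 + x^4 + 6x^3 + 5x ≡ 1 (mod x^4 + 2x^3 + 4x^2 + 2x + 1).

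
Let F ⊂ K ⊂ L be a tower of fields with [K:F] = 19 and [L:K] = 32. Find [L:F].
[L:F] = 608

The tower law says that for any tower of field extensions F ⊂ K ⊂ L with finite degrees, [L:F] = [L:K] · [K:F]. Here this gives [L:F] = 32 · 19 = 608.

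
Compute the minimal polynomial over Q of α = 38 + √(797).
m_α(x) = x^2 - 76x + 647

From α - 38 = √(797), squaring gives (α - 38)^2 = 797, i.e. α^2 - 76α + 1444 = 797, so α^2 - 76α + 647 = 0. The discriminant of x^2 - 76x + 647 is (-76)^2 - 4·(647) = 5776 - 2588 = 3188, and 4·(797) is not a perfect square in Q since 797 is squarefree and ≠ 1. Hence x^2 - 76x + 647 is irreducible over Q and is the minimal polynomial of α.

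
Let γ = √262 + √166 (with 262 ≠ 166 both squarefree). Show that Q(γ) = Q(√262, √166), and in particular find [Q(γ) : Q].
[Q(γ) : Q] = 4 (equivalently, Q(γ) = Q(√262, √166))

Obviously Q(γ) ⊆ Q(√262, √166), and [Q(√262, √166):Q] = 4 (since 262, 166 are distinct squarefree integers > 1 with 43492 not a perfect square). To show equality we compute the minimal polynomial of γ. From γ = √262 + √166: γ^2 = 262 + 2√(43492) + 166 = 428 + 2√(43492), so γ^2 - 428 = 2√(43492); squaring, (γ^2 - 428)^2 = 4·43492, i.e. γ^4 - 856γ^2 + 183184 - 173968 = 0, i.e. γ^4 - 856γ^2 + 9216 = 0. So γ is a root of x^4 - 856x^2 + 9216. This polynomial is irreducible over Q: it has no rational root (each ±√262 ± √166 is irrational), and any factorization into two quadratics over Q would force √(43492) ∈ Q (pairing opposite roots) or √262, √166 ∈ Q (other pairings), all impossible. Hence [Q(γ):Q] = 4 = [Q(√262, √166):Q], so Q(γ) = Q(√262, √166).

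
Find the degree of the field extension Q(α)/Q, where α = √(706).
[Q(α):Q] = 2

[Q(α):Q] equals the degree of the minimal polynomial of α. Here α^2 = 706 and x^2 - 706 is irreducible (d = 706 is squarefree, ≠ 1, hence not a square), so deg(m_α) = 2. Thus [Q(α):Q] = 2.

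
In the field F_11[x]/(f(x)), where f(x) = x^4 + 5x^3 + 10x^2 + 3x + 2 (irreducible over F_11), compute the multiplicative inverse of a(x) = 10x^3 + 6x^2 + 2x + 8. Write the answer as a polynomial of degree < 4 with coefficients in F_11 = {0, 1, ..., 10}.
a(x)^(-1) ≡ 10x^3 + 5x^2 + 9x + 10 (mod f(x))

Since f is irreducible over F_11, F_11[x]/(f) is a field and a(x) ≠ 0 has an inverse. Apply the extended Euclidean algorithm to f(x) and a(x) in F_11[x]: f(x) = (10x)·a(x) + (x^2 + 2);  a(x) = (10x + 6)·(x^2 + 2) + (4x + 7);  (x^2 + 2) = (3x + 3)·(4x + 7) + (3). The last nonzero remainder is the constant 3 = gcd(f, a) in F_11. Back-substituting through the division chain expresses 3 = s(x)·a(x) + t(x)·f(x) with s(x) ≡ 8x^3 + 4x^2 + 5x + 8 (mod f), so (8x^3 + 4x^2 + 5x + 8)·a(x) ≡ 3 (mod f). Multiplying by 3^(-1) ≡ 4 in F_11 gives a(x)^(-1) ≡ 4·(8x^3 + 4x^2 + 5x + 8) ≡ 10x^3 + 5x^2 + 9x + 10 (mod f). Check: (10x^3 + 6x^2 + 2x + 8)·(10x^3 + 5x^2 + 9x + 10) = x^6 + 8x^4 + 2x^3 + 8x^2 + 4x + 3 ≡ 1 (mod x^4 + 5x^3 + 10x^2 + 3x + 2).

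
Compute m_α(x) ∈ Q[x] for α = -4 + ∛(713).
m_α(x) = x^3 + 12x^2 + 48x - 649

Set β = α + 4 = ∛(713), so β^3 = 713. Then (α + 4)^3 - 713 = 0, i.e. α is a root of g(x) = (x + 4)^3 - 713 = x^3 + 12x^2 + 48x - 649. Since g(x) = h(x + 4) where h(x) = x^3 - 713, and h is irreducible over Q (because 713 is not a perfect cube, so h has no rational root, and a monic cubic with no rational root is irreducible), g is also irreducible (irreducibility is preserved under the substitution x → x + 4). Hence m_α(x) = x^3 + 12x^2 + 48x - 649.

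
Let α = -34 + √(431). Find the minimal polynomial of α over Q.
m_α(x) = x^2 + 68x + 725

From α + 34 = √(431), squaring gives (α + 34)^2 = 431, i.e. α^2 + 68α + 1156 = 431, so α^2 + 68α + 725 = 0. The discriminant of x^2 + 68x + 725 is (68)^2 - 4·(725) = 4624 - 2900 = 1724, and 4·(431) is not a perfect square in Q since 431 is squarefree and ≠ 1. Hence x^2 + 68x + 725 is irreducible over Q and is the minimal polynomial of α.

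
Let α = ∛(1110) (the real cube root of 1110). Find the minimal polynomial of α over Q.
m_α(x) = x^3 - 1110

α satisfies α^3 = 1110, so x^3 - 1110 annihilates α. By the rational root test, a rational root p/q (in lowest terms) of x^3 - 1110 would satisfy p^3 = 1110 q^3, forcing q = 1 and p^3 = 1110; but 1110 is not a perfect cube, contradiction. A monic cubic over Q with no rational root is irreducible (any nontrivial factorization would include a linear factor). Hence x^3 - 1110 is the minimal polynomial of α, and in particular [Q(α):Q] = 3.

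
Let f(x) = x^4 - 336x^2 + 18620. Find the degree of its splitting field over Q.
[K : Q] = 4

Solving the quadratic in x^2: x^2 = (336 ± √(336^2 - 4·18620))/2 = (336 ± √38416)/2 = (336 ± 196)/2, giving x^2 = 70 or x^2 = 266. So f(x) = (x^2 - 70)(x^2 - 266) and the roots of f are ±√70, ±√266. Hence the splitting field is K = Q(√70, √266). Since 70 and 266 are distinct squarefree integers > 1, their product 18620 is not a perfect square, so √266 ∉ Q(√70). By the tower law [K:Q] = [Q(√70,√266):Q(√70)] · [Q(√70):Q] = 2 · 2 = 4.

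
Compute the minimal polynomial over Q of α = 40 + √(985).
m_α(x) = x^2 - 80x + 615

From α - 40 = √(985), squaring gives (α - 40)^2 = 985, i.e. α^2 - 80α + 1600 = 985, so α^2 - 80α + 615 = 0. The discriminant of x^2 - 80x + 615 is (-80)^2 - 4·(615) = 6400 - 2460 = 3940, and 4·(985) is not a perfect square in Q since 985 is squarefree and ≠ 1. Hence x^2 - 80x + 615 is irreducible over Q and is the minimal polynomial of α.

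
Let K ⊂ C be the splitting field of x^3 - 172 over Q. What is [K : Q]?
[K : Q] = 6

The roots of x^3 - 172 are ∛172, ω∛172, ω^2∛172 where ω = e^(2πi/3) is a primitive cube root of unity, so K = Q(∛172, ω). Now [Q(∛172):Q] = 3 (since 172 is not a perfect cube, x^3 - 172 is irreducible) and [Q(ω):Q] = 2. Both 2 and 3 divide [K:Q], and [K:Q] ≤ 3·2 = 6, so [K:Q] = 6. (Equivalently: Q(∛172) ⊂ R but ω ∉ R, so [K : Q(∛172)] = 2.)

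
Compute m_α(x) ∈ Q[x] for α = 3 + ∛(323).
m_α(x) = x^3 - 9x^2 + 27x - 350

Set β = α - 3 = ∛(323), so β^3 = 323. Then (α - 3)^3 - 323 = 0, i.e. α is a root of g(x) = (x - 3)^3 - 323 = x^3 - 9x^2 + 27x - 350. Since g(x) = h(x - 3) where h(x) = x^3 - 323, and h is irreducible over Q (because 323 is not a perfect cube, so h has no rational root, and a monic cubic with no rational root is irreducible), g is also irreducible (irreducibility is preserved under the substitution x → x - 3). Hence m_α(x) = x^3 - 9x^2 + 27x - 350.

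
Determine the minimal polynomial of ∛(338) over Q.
m_α(x) = x^3 - 338

α satisfies α^3 = 338, so x^3 - 338 annihilates α. By the rational root test, a rational root p/q (in lowest terms) of x^3 - 338 would satisfy p^3 = 338 q^3, forcing q = 1 and p^3 = 338; but 338 is not a perfect cube, contradiction. A monic cubic over Q with no rational root is irreducible (any nontrivial factorization would include a linear factor). Hence x^3 - 338 is the minimal polynomial of α, and in particular [Q(α):Q] = 3.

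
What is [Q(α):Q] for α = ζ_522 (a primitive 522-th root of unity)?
[Q(α):Q] = 168

The minimal polynomial of ζ_522 over Q is the 522-th cyclotomic polynomial Φ_522(x), which is irreducible over Q and has degree φ(522) = 168. Hence [Q(α):Q] = φ(522) = 168.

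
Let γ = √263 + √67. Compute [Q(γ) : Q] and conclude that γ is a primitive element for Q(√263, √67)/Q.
[Q(γ) : Q] = 4 (equivalently, Q(γ) = Q(√263, √67))

Obviously Q(γ) ⊆ Q(√263, √67), and [Q(√263, √67):Q] = 4 (since 263, 67 are distinct squarefree integers > 1 with 17621 not a perfect square). To show equality we compute the minimal polynomial of γ. From γ = √263 + √67: γ^2 = 263 + 2√(17621) + 67 = 330 + 2√(17621), so γ^2 - 330 = 2√(17621); squaring, (γ^2 - 330)^2 = 4·17621, i.e. γ^4 - 660γ^2 + 108900 - 70484 = 0, i.e. γ^4 - 660γ^2 + 38416 = 0. So γ is a root of x^4 - 660x^2 + 38416. This polynomial is irreducible over Q: it has no rational root (each ±√263 ± √67 is irrational), and any factorization into two quadratics over Q would force √(17621) ∈ Q (pairing opposite roots) or √263, √67 ∈ Q (other pairings), all impossible. Hence [Q(γ):Q] = 4 = [Q(√263, √67):Q], so Q(γ) = Q(√263, √67).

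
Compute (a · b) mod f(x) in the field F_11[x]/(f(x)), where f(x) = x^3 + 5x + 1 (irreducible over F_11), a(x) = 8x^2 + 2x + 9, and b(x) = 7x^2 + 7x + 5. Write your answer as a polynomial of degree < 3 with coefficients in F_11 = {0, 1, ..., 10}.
a · b ≡ 2x^2 + 8x + 8 (mod f(x))

Multiply in F_11[x]: a(x)·b(x) = (8x^2 + 2x + 9)·(7x^2 + 7x + 5) = x^4 + 4x^3 + 7x^2 + 7x + 1. This has degree ≥ 3, so divide by f(x) over F_11: x^4 + 4x^3 + 7x^2 + 7x + 1 = (x + 4)·(x^3 + 5x + 1) + (2x^2 + 8x + 8). Hence a·b ≡ 2x^2 + 8x + 8 (mod f). (F_11[x]/(f) is a field with 11^3 = 1331 elements since f is irreducible of degree 3.)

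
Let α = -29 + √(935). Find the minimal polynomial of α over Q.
m_α(x) = x^2 + 58x - 94

From α + 29 = √(935), squaring gives (α + 29)^2 = 935, i.e. α^2 + 58α + 841 = 935, so α^2 + 58α - 94 = 0. The discriminant of x^2 + 58x - 94 is (58)^2 - 4·(-94) = 3364 + 376 = 3740, and 4·(935) is not a perfect square in Q since 935 is squarefree and ≠ 1. Hence x^2 + 58x - 94 is irreducible over Q and is the minimal polynomial of α.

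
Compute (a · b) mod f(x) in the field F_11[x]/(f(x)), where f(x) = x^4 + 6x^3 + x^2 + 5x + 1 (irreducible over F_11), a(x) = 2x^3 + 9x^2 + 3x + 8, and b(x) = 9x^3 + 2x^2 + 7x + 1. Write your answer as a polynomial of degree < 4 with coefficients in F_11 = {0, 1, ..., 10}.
a · b ≡ 3x^3 + 8x^2 + x + 5 (mod f(x))

Multiply in F_11[x]: a(x)·b(x) = (2x^3 + 9x^2 + 3x + 8)·(9x^3 + 2x^2 + 7x + 1) = 7x^6 + 8x^5 + 4x^4 + 2x^2 + 4x + 8. This has degree ≥ 4, so divide by f(x) over F_11: 7x^6 + 8x^5 + 4x^4 + 2x^2 + 4x + 8 = (7x^2 + 10x + 3)·(x^4 + 6x^3 + x^2 + 5x + 1) + (3x^3 + 8x^2 + x + 5). Hence a·b ≡ 3x^3 + 8x^2 + x + 5 (mod f). (F_11[x]/(f) is a field with 11^4 = 14641 elements since f is irreducible of degree 4.)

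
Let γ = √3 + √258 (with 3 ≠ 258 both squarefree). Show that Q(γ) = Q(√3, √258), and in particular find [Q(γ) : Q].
[Q(γ) : Q] = 4 (equivalently, Q(γ) = Q(√3, √258))

Obviously Q(γ) ⊆ Q(√3, √258), and [Q(√3, √258):Q] = 4 (since 3, 258 are distinct squarefree integers > 1 with 774 not a perfect square). To show equality we compute the minimal polynomial of γ. From γ = √3 + √258: γ^2 = 3 + 2√(774) + 258 = 261 + 2√(774), so γ^2 - 261 = 2√(774); squaring, (γ^2 - 261)^2 = 4·774, i.e. γ^4 - 522γ^2 + 68121 - 3096 = 0, i.e. γ^4 - 522γ^2 + 65025 = 0. So γ is a root of x^4 - 522x^2 + 65025. This polynomial is irreducible over Q: it has no rational root (each ±√3 ± √258 is irrational), and any factorization into two quadratics over Q would force √(774) ∈ Q (pairing opposite roots) or √3, √258 ∈ Q (other pairings), all impossible. Hence [Q(γ):Q] = 4 = [Q(√3, √258):Q], so Q(γ) = Q(√3, √258).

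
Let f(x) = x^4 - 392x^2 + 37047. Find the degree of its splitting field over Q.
[K : Q] = 4

Solving the quadratic in x^2: x^2 = (392 ± √(392^2 - 4·37047))/2 = (392 ± √5476)/2 = (392 ± 74)/2, giving x^2 = 233 or x^2 = 159. So f(x) = (x^2 - 233)(x^2 - 159) and the roots of f are ±√233, ±√159. Hence the splitting field is K = Q(√233, √159). Since 233 and 159 are distinct squarefree integers > 1, their product 37047 is not a perfect square, so √159 ∉ Q(√233). By the tower law [K:Q] = [Q(√233,√159):Q(√233)] · [Q(√233):Q] = 2 · 2 = 4.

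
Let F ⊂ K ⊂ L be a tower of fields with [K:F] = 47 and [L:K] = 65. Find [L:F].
[L:F] = 3055

The tower law says that for any tower of field extensions F ⊂ K ⊂ L with finite degrees, [L:F] = [L:K] · [K:F]. Here this gives [L:F] = 65 · 47 = 3055.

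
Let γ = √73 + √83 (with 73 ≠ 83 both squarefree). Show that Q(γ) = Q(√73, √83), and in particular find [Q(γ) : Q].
[Q(γ) : Q] = 4 (equivalently, Q(γ) = Q(√73, √83))

Obviously Q(γ) ⊆ Q(√73, √83), and [Q(√73, √83):Q] = 4 (since 73, 83 are distinct squarefree integers > 1 with 6059 not a perfect square). To show equality we compute the minimal polynomial of γ. From γ = √73 + √83: γ^2 = 73 + 2√(6059) + 83 = 156 + 2√(6059), so γ^2 - 156 = 2√(6059); squaring, (γ^2 - 156)^2 = 4·6059, i.e. γ^4 - 312γ^2 + 24336 - 24236 = 0, i.e. γ^4 - 312γ^2 + 100 = 0. So γ is a root of x^4 - 312x^2 + 100. This polynomial is irreducible over Q: it has no rational root (each ±√73 ± √83 is irrational), and any factorization into two quadratics over Q would force √(6059) ∈ Q (pairing opposite roots) or √73, √83 ∈ Q (other pairings), all impossible. Hence [Q(γ):Q] = 4 = [Q(√73, √83):Q], so Q(γ) = Q(√73, √83).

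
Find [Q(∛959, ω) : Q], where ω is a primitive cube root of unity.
[Q(∛959, ω) : Q] = 6

[Q(∛959):Q] = 3 (min poly x^3 - 959, irreducible since 959 is not a perfect cube). [Q(ω):Q] = 2 (min poly x^2 + x + 1). Since Q(∛959) ⊂ R and ω ∉ R, we have ω ∉ Q(∛959), so x^2 + x + 1 remains irreducible over Q(∛959) and [Q(∛959, ω) : Q(∛959)] = 2. By the tower law, [Q(∛959, ω) : Q] = 3 · 2 = 6. (In fact Q(∛959, ω) is the splitting field of x^3 - 959 over Q.)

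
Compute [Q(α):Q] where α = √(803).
[Q(α):Q] = 2

[Q(α):Q] equals the degree of the minimal polynomial of α. Here α^2 = 803 and x^2 - 803 is irreducible (d = 803 is squarefree, ≠ 1, hence not a square), so deg(m_α) = 2. Thus [Q(α):Q] = 2.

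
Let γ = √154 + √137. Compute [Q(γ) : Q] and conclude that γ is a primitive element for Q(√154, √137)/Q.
[Q(γ) : Q] = 4 (equivalently, Q(γ) = Q(√154, √137))

Obviously Q(γ) ⊆ Q(√154, √137), and [Q(√154, √137):Q] = 4 (since 154, 137 are distinct squarefree integers > 1 with 21098 not a perfect square). To show equality we compute the minimal polynomial of γ. From γ = √154 + √137: γ^2 = 154 + 2√(21098) + 137 = 291 + 2√(21098), so γ^2 - 291 = 2√(21098); squaring, (γ^2 - 291)^2 = 4·21098, i.e. γ^4 - 582γ^2 + 84681 - 84392 = 0, i.e. γ^4 - 582γ^2 + 289 = 0. So γ is a root of x^4 - 582x^2 + 289. This polynomial is irreducible over Q: it has no rational root (each ±√154 ± √137 is irrational), and any factorization into two quadratics over Q would force √(21098) ∈ Q (pairing opposite roots) or √154, √137 ∈ Q (other pairings), all impossible. Hence [Q(γ):Q] = 4 = [Q(√154, √137):Q], so Q(γ) = Q(√154, √137).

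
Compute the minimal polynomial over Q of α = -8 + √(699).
m_α(x) = x^2 + 16x - 635

From α + 8 = √(699), squaring gives (α + 8)^2 = 699, i.e. α^2 + 16α + 64 = 699, so α^2 + 16α - 635 = 0. The discriminant of x^2 + 16x - 635 is (16)^2 - 4·(-635) = 256 + 2540 = 2796, and 4·(699) is not a perfect square in Q since 699 is squarefree and ≠ 1. Hence x^2 + 16x - 635 is irreducible over Q and is the minimal polynomial of α.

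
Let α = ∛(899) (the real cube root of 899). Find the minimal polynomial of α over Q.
m_α(x) = x^3 - 899

α satisfies α^3 = 899, so x^3 - 899 annihilates α. By the rational root test, a rational root p/q (in lowest terms) of x^3 - 899 would satisfy p^3 = 899 q^3, forcing q = 1 and p^3 = 899; but 899 is not a perfect cube, contradiction. A monic cubic over Q with no rational root is irreducible (any nontrivial factorization would include a linear factor). Hence x^3 - 899 is the minimal polynomial of α, and in particular [Q(α):Q] = 3.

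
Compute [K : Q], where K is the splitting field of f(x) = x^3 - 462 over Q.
[K : Q] = 6

The roots of x^3 - 462 are ∛462, ω∛462, ω^2∛462 where ω = e^(2πi/3) is a primitive cube root of unity, so K = Q(∛462, ω). Now [Q(∛462):Q] = 3 (since 462 is not a perfect cube, x^3 - 462 is irreducible) and [Q(ω):Q] = 2. Both 2 and 3 divide [K:Q], and [K:Q] ≤ 3·2 = 6, so [K:Q] = 6. (Equivalently: Q(∛462) ⊂ R but ω ∉ R, so [K : Q(∛462)] = 2.)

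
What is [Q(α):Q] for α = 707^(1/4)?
[Q(α):Q] = 4

α is a root of x^4 - 707. By Eisenstein's criterion at the prime p = 7 (which divides the constant term 707 but p^2 = 49 does not, since 707 is squarefree), x^4 - 707 is irreducible over Q. Hence [Q(α):Q] = 4.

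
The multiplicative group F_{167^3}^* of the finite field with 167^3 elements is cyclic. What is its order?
|F_{167^3}^*| = 4657462

F_{167^3} has 167^3 = 4657463 elements; its multiplicative group consists of all nonzero elements, so |F_{167^3}^*| = 4657463 - 1 = 4657462. (It is cyclic since any finite subgroup of the multiplicative group of a field is cyclic.)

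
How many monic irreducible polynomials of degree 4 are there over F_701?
There are 60368612850 monic irreducible polynomials of degree 4 over F_701

Each element of F_{701^4} that lies in no proper subfield is a root of exactly one monic irreducible of degree 4 over F_701, and each such polynomial has 4 distinct roots in F_{701^4}. By Möbius inversion the count is N_701(4) = (1/4) Σ_{d|4} μ(4/d) · 701^d = (1/4)(μ(4)·701^1 + μ(2)·701^2 + μ(1)·701^4) = 241474451400/4 = 60368612850.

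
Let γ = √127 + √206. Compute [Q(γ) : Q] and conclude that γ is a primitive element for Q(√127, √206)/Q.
[Q(γ) : Q] = 4 (equivalently, Q(γ) = Q(√127, √206))

Obviously Q(γ) ⊆ Q(√127, √206), and [Q(√127, √206):Q] = 4 (since 127, 206 are distinct squarefree integers > 1 with 26162 not a perfect square). To show equality we compute the minimal polynomial of γ. From γ = √127 + √206: γ^2 = 127 + 2√(26162) + 206 = 333 + 2√(26162), so γ^2 - 333 = 2√(26162); squaring, (γ^2 - 333)^2 = 4·26162, i.e. γ^4 - 666γ^2 + 110889 - 104648 = 0, i.e. γ^4 - 666γ^2 + 6241 = 0. So γ is a root of x^4 - 666x^2 + 6241. This polynomial is irreducible over Q: it has no rational root (each ±√127 ± √206 is irrational), and any factorization into two quadratics over Q would force √(26162) ∈ Q (pairing opposite roots) or √127, √206 ∈ Q (other pairings), all impossible. Hence [Q(γ):Q] = 4 = [Q(√127, √206):Q], so Q(γ) = Q(√127, √206).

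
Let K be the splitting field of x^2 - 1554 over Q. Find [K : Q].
[K : Q] = 2

f(x) = x^2 - 1554 factors as (x - √1554)(x + √1554). The splitting field is K = Q(√1554). Since 1554 is squarefree and > 1, it is not a perfect square, so x^2 - 1554 is irreducible over Q and [Q(√1554) : Q] = 2. Hence [K : Q] = 2.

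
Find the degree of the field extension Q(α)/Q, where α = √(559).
[Q(α):Q] = 2

[Q(α):Q] equals the degree of the minimal polynomial of α. Here α^2 = 559 and x^2 - 559 is irreducible (d = 559 is squarefree, ≠ 1, hence not a square), so deg(m_α) = 2. Thus [Q(α):Q] = 2.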